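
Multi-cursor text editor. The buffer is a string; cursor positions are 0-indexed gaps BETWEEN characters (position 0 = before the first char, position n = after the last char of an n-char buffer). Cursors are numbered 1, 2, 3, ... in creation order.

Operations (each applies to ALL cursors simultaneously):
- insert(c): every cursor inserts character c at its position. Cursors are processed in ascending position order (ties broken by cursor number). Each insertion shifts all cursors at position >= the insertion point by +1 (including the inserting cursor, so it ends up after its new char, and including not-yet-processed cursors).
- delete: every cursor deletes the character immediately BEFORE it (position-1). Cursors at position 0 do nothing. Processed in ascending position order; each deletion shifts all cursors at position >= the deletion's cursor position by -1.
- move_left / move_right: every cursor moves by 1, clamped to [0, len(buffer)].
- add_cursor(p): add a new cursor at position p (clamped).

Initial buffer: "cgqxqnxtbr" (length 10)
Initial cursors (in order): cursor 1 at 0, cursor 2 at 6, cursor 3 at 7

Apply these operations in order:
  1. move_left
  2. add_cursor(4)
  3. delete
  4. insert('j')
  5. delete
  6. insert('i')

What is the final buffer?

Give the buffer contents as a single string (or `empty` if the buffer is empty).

After op 1 (move_left): buffer="cgqxqnxtbr" (len 10), cursors c1@0 c2@5 c3@6, authorship ..........
After op 2 (add_cursor(4)): buffer="cgqxqnxtbr" (len 10), cursors c1@0 c4@4 c2@5 c3@6, authorship ..........
After op 3 (delete): buffer="cgqxtbr" (len 7), cursors c1@0 c2@3 c3@3 c4@3, authorship .......
After op 4 (insert('j')): buffer="jcgqjjjxtbr" (len 11), cursors c1@1 c2@7 c3@7 c4@7, authorship 1...234....
After op 5 (delete): buffer="cgqxtbr" (len 7), cursors c1@0 c2@3 c3@3 c4@3, authorship .......
After op 6 (insert('i')): buffer="icgqiiixtbr" (len 11), cursors c1@1 c2@7 c3@7 c4@7, authorship 1...234....

Answer: icgqiiixtbr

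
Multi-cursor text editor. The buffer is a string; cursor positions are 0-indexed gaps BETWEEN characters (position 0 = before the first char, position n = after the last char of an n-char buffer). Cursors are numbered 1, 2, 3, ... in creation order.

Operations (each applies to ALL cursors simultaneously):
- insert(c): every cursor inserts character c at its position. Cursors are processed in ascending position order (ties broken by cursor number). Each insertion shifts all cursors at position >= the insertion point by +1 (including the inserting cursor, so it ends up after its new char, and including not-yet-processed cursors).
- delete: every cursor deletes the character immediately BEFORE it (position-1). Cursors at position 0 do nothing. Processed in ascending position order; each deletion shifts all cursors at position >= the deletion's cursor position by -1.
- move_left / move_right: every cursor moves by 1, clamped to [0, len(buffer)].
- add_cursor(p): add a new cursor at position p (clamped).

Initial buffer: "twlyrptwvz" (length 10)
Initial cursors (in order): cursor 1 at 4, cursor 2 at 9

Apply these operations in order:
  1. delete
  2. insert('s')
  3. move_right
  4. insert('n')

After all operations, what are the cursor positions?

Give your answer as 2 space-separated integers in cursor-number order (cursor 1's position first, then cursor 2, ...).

After op 1 (delete): buffer="twlrptwz" (len 8), cursors c1@3 c2@7, authorship ........
After op 2 (insert('s')): buffer="twlsrptwsz" (len 10), cursors c1@4 c2@9, authorship ...1....2.
After op 3 (move_right): buffer="twlsrptwsz" (len 10), cursors c1@5 c2@10, authorship ...1....2.
After op 4 (insert('n')): buffer="twlsrnptwszn" (len 12), cursors c1@6 c2@12, authorship ...1.1...2.2

Answer: 6 12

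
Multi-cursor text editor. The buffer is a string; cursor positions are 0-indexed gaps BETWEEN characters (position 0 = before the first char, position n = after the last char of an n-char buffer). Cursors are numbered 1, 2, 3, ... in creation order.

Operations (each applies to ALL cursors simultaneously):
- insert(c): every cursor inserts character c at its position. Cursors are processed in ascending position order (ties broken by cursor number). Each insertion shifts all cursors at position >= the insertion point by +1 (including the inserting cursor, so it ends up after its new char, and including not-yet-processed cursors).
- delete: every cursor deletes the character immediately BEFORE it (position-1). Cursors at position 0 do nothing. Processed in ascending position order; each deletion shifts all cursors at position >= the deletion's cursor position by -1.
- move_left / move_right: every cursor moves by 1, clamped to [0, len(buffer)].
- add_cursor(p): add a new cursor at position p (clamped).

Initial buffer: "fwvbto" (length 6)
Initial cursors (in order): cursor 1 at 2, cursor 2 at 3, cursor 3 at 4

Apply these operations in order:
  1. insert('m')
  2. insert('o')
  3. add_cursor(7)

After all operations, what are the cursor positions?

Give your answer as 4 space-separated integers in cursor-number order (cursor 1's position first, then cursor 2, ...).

After op 1 (insert('m')): buffer="fwmvmbmto" (len 9), cursors c1@3 c2@5 c3@7, authorship ..1.2.3..
After op 2 (insert('o')): buffer="fwmovmobmoto" (len 12), cursors c1@4 c2@7 c3@10, authorship ..11.22.33..
After op 3 (add_cursor(7)): buffer="fwmovmobmoto" (len 12), cursors c1@4 c2@7 c4@7 c3@10, authorship ..11.22.33..

Answer: 4 7 10 7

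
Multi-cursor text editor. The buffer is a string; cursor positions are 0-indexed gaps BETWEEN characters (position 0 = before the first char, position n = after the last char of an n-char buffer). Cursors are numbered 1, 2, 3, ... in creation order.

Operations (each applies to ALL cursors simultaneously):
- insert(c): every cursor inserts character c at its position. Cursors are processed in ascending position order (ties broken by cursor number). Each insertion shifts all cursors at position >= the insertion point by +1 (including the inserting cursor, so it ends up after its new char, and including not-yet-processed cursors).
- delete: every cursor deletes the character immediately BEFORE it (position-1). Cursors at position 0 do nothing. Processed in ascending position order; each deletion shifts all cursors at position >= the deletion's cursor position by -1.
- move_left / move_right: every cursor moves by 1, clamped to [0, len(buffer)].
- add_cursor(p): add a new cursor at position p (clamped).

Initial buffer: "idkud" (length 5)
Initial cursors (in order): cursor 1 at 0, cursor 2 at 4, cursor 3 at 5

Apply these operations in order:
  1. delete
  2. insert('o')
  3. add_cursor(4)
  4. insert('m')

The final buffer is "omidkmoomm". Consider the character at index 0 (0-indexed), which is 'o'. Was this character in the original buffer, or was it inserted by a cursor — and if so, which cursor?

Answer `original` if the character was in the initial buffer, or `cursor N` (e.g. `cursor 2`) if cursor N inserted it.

After op 1 (delete): buffer="idk" (len 3), cursors c1@0 c2@3 c3@3, authorship ...
After op 2 (insert('o')): buffer="oidkoo" (len 6), cursors c1@1 c2@6 c3@6, authorship 1...23
After op 3 (add_cursor(4)): buffer="oidkoo" (len 6), cursors c1@1 c4@4 c2@6 c3@6, authorship 1...23
After op 4 (insert('m')): buffer="omidkmoomm" (len 10), cursors c1@2 c4@6 c2@10 c3@10, authorship 11...42323
Authorship (.=original, N=cursor N): 1 1 . . . 4 2 3 2 3
Index 0: author = 1

Answer: cursor 1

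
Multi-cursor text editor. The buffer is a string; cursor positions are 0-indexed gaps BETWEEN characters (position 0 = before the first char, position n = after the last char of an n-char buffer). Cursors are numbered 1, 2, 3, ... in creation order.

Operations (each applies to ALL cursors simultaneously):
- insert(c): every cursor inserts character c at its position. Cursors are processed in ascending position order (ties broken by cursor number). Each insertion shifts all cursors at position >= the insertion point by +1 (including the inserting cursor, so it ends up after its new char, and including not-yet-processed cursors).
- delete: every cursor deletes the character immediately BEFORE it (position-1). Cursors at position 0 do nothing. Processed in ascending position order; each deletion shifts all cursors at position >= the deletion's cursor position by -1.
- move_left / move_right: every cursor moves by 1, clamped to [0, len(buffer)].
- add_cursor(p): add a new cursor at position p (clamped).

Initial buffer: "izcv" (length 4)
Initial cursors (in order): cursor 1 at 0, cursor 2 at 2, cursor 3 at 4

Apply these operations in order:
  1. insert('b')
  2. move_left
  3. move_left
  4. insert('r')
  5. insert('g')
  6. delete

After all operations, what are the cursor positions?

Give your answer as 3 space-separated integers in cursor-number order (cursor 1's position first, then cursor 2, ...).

Answer: 1 4 8

Derivation:
After op 1 (insert('b')): buffer="bizbcvb" (len 7), cursors c1@1 c2@4 c3@7, authorship 1..2..3
After op 2 (move_left): buffer="bizbcvb" (len 7), cursors c1@0 c2@3 c3@6, authorship 1..2..3
After op 3 (move_left): buffer="bizbcvb" (len 7), cursors c1@0 c2@2 c3@5, authorship 1..2..3
After op 4 (insert('r')): buffer="rbirzbcrvb" (len 10), cursors c1@1 c2@4 c3@8, authorship 11.2.2.3.3
After op 5 (insert('g')): buffer="rgbirgzbcrgvb" (len 13), cursors c1@2 c2@6 c3@11, authorship 111.22.2.33.3
After op 6 (delete): buffer="rbirzbcrvb" (len 10), cursors c1@1 c2@4 c3@8, authorship 11.2.2.3.3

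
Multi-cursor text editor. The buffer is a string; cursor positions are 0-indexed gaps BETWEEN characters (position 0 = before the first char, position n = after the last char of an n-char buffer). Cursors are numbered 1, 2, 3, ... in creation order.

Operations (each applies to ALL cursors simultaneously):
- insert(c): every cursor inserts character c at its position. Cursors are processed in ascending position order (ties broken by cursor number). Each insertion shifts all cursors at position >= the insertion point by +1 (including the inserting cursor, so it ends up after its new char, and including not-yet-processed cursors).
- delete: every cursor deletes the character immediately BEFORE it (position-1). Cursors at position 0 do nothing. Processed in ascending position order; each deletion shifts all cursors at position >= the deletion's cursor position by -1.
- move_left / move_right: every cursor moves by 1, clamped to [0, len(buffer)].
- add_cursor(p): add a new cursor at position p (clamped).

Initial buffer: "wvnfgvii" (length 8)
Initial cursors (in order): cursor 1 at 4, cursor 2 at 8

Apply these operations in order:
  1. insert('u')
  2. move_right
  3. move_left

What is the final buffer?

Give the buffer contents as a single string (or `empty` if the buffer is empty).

After op 1 (insert('u')): buffer="wvnfugviiu" (len 10), cursors c1@5 c2@10, authorship ....1....2
After op 2 (move_right): buffer="wvnfugviiu" (len 10), cursors c1@6 c2@10, authorship ....1....2
After op 3 (move_left): buffer="wvnfugviiu" (len 10), cursors c1@5 c2@9, authorship ....1....2

Answer: wvnfugviiu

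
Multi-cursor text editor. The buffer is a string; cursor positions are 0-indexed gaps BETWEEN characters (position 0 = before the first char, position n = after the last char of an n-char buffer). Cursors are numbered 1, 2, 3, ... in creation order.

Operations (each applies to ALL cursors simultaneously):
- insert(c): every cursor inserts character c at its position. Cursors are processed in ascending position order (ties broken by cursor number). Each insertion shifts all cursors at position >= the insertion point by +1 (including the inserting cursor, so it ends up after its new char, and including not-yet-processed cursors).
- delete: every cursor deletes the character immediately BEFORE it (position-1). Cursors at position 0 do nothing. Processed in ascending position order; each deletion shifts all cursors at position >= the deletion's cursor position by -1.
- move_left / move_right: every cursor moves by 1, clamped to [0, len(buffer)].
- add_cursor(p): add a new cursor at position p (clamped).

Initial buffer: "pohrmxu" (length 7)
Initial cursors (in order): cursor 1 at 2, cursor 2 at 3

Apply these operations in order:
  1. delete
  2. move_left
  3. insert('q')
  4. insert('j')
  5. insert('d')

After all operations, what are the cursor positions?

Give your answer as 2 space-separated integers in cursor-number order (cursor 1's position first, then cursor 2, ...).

Answer: 6 6

Derivation:
After op 1 (delete): buffer="prmxu" (len 5), cursors c1@1 c2@1, authorship .....
After op 2 (move_left): buffer="prmxu" (len 5), cursors c1@0 c2@0, authorship .....
After op 3 (insert('q')): buffer="qqprmxu" (len 7), cursors c1@2 c2@2, authorship 12.....
After op 4 (insert('j')): buffer="qqjjprmxu" (len 9), cursors c1@4 c2@4, authorship 1212.....
After op 5 (insert('d')): buffer="qqjjddprmxu" (len 11), cursors c1@6 c2@6, authorship 121212.....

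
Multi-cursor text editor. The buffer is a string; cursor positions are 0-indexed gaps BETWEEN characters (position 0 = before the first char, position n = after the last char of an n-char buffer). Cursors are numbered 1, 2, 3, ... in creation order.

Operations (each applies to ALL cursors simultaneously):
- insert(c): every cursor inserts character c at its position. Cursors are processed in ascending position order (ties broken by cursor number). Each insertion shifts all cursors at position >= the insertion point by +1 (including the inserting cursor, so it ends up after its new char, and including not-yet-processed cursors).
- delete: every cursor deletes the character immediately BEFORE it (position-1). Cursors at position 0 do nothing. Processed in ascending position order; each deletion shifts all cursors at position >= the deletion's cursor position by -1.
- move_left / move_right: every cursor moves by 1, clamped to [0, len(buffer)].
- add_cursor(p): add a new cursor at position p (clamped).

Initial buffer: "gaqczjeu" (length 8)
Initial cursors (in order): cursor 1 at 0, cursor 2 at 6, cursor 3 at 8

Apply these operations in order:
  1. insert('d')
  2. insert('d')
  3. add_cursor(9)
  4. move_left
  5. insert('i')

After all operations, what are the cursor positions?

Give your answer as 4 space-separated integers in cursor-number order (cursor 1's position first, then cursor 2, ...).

Answer: 2 12 17 10

Derivation:
After op 1 (insert('d')): buffer="dgaqczjdeud" (len 11), cursors c1@1 c2@8 c3@11, authorship 1......2..3
After op 2 (insert('d')): buffer="ddgaqczjddeudd" (len 14), cursors c1@2 c2@10 c3@14, authorship 11......22..33
After op 3 (add_cursor(9)): buffer="ddgaqczjddeudd" (len 14), cursors c1@2 c4@9 c2@10 c3@14, authorship 11......22..33
After op 4 (move_left): buffer="ddgaqczjddeudd" (len 14), cursors c1@1 c4@8 c2@9 c3@13, authorship 11......22..33
After op 5 (insert('i')): buffer="didgaqczjidideudid" (len 18), cursors c1@2 c4@10 c2@12 c3@17, authorship 111......4222..333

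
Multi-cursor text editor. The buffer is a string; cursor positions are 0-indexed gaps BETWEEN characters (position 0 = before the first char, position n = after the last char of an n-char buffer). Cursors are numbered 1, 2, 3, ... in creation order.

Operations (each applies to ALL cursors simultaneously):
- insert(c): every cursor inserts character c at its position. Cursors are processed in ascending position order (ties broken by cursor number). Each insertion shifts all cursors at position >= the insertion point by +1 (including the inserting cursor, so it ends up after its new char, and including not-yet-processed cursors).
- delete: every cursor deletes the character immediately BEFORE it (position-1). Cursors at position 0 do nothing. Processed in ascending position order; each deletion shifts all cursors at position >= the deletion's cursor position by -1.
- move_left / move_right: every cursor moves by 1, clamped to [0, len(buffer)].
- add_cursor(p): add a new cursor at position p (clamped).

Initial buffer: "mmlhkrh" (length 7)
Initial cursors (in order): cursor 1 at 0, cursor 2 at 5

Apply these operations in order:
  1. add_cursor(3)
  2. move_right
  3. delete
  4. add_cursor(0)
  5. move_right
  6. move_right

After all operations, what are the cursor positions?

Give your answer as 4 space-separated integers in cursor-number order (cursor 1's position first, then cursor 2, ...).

Answer: 2 4 4 2

Derivation:
After op 1 (add_cursor(3)): buffer="mmlhkrh" (len 7), cursors c1@0 c3@3 c2@5, authorship .......
After op 2 (move_right): buffer="mmlhkrh" (len 7), cursors c1@1 c3@4 c2@6, authorship .......
After op 3 (delete): buffer="mlkh" (len 4), cursors c1@0 c3@2 c2@3, authorship ....
After op 4 (add_cursor(0)): buffer="mlkh" (len 4), cursors c1@0 c4@0 c3@2 c2@3, authorship ....
After op 5 (move_right): buffer="mlkh" (len 4), cursors c1@1 c4@1 c3@3 c2@4, authorship ....
After op 6 (move_right): buffer="mlkh" (len 4), cursors c1@2 c4@2 c2@4 c3@4, authorship ....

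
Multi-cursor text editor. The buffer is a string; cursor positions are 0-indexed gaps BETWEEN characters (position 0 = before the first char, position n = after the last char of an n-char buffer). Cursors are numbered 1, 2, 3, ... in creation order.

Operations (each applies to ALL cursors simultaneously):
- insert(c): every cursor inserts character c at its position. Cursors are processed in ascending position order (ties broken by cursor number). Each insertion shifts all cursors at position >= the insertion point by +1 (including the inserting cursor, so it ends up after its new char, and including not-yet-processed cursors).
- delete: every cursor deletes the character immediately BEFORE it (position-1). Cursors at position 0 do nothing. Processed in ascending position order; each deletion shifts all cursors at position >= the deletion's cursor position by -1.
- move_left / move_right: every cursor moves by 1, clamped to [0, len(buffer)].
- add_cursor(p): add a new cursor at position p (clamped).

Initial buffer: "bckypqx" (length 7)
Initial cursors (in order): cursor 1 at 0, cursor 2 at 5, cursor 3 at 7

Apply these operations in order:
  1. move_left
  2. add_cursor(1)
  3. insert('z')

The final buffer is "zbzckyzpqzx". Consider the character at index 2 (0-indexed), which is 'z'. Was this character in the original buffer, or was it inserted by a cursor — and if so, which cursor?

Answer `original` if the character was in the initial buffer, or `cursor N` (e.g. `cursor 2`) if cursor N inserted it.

After op 1 (move_left): buffer="bckypqx" (len 7), cursors c1@0 c2@4 c3@6, authorship .......
After op 2 (add_cursor(1)): buffer="bckypqx" (len 7), cursors c1@0 c4@1 c2@4 c3@6, authorship .......
After op 3 (insert('z')): buffer="zbzckyzpqzx" (len 11), cursors c1@1 c4@3 c2@7 c3@10, authorship 1.4...2..3.
Authorship (.=original, N=cursor N): 1 . 4 . . . 2 . . 3 .
Index 2: author = 4

Answer: cursor 4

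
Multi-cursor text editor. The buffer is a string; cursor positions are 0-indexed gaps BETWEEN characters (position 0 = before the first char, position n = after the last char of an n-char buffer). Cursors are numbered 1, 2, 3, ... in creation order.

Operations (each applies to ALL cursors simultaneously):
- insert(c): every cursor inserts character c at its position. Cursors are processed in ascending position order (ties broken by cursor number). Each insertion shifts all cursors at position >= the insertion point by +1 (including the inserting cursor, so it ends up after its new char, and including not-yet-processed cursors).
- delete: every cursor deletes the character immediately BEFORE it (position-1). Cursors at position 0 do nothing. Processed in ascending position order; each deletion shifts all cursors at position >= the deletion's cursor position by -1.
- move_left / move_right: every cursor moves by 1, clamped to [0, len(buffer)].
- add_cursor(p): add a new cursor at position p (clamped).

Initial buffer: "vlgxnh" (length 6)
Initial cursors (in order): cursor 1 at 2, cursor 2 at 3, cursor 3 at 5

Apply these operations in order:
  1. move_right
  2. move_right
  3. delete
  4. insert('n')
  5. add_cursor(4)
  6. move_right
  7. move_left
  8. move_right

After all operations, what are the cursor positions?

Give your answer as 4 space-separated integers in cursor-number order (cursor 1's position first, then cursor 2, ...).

Answer: 6 6 6 5

Derivation:
After op 1 (move_right): buffer="vlgxnh" (len 6), cursors c1@3 c2@4 c3@6, authorship ......
After op 2 (move_right): buffer="vlgxnh" (len 6), cursors c1@4 c2@5 c3@6, authorship ......
After op 3 (delete): buffer="vlg" (len 3), cursors c1@3 c2@3 c3@3, authorship ...
After op 4 (insert('n')): buffer="vlgnnn" (len 6), cursors c1@6 c2@6 c3@6, authorship ...123
After op 5 (add_cursor(4)): buffer="vlgnnn" (len 6), cursors c4@4 c1@6 c2@6 c3@6, authorship ...123
After op 6 (move_right): buffer="vlgnnn" (len 6), cursors c4@5 c1@6 c2@6 c3@6, authorship ...123
After op 7 (move_left): buffer="vlgnnn" (len 6), cursors c4@4 c1@5 c2@5 c3@5, authorship ...123
After op 8 (move_right): buffer="vlgnnn" (len 6), cursors c4@5 c1@6 c2@6 c3@6, authorship ...123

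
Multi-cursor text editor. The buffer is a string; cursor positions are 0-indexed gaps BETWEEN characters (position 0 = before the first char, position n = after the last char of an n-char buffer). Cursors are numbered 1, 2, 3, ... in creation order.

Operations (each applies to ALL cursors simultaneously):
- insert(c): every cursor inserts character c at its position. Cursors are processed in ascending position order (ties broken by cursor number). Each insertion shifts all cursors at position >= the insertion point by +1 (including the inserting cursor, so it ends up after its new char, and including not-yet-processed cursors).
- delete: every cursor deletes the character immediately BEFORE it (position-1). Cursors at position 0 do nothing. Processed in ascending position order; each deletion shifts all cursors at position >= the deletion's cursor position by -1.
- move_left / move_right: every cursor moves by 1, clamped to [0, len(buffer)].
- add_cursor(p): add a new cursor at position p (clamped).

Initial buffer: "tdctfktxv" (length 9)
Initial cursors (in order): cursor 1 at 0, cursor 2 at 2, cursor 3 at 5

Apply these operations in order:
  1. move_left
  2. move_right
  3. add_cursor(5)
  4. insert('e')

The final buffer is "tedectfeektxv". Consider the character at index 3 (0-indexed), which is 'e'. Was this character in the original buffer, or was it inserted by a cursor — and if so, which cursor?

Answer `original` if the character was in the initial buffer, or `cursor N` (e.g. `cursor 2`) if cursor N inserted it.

After op 1 (move_left): buffer="tdctfktxv" (len 9), cursors c1@0 c2@1 c3@4, authorship .........
After op 2 (move_right): buffer="tdctfktxv" (len 9), cursors c1@1 c2@2 c3@5, authorship .........
After op 3 (add_cursor(5)): buffer="tdctfktxv" (len 9), cursors c1@1 c2@2 c3@5 c4@5, authorship .........
After op 4 (insert('e')): buffer="tedectfeektxv" (len 13), cursors c1@2 c2@4 c3@9 c4@9, authorship .1.2...34....
Authorship (.=original, N=cursor N): . 1 . 2 . . . 3 4 . . . .
Index 3: author = 2

Answer: cursor 2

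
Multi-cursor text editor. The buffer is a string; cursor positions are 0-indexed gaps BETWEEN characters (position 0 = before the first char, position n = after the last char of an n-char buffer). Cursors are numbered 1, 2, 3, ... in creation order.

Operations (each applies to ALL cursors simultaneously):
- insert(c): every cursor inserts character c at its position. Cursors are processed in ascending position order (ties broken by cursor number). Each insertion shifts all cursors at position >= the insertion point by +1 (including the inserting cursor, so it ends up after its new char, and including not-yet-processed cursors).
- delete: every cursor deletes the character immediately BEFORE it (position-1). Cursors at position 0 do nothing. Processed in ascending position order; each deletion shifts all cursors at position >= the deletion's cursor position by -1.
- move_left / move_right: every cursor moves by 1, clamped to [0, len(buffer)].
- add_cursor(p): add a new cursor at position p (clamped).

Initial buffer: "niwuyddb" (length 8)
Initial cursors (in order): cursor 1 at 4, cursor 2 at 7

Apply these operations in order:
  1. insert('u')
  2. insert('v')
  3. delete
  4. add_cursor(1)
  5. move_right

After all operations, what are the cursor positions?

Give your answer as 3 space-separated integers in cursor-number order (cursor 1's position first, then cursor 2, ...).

After op 1 (insert('u')): buffer="niwuuyddub" (len 10), cursors c1@5 c2@9, authorship ....1...2.
After op 2 (insert('v')): buffer="niwuuvydduvb" (len 12), cursors c1@6 c2@11, authorship ....11...22.
After op 3 (delete): buffer="niwuuyddub" (len 10), cursors c1@5 c2@9, authorship ....1...2.
After op 4 (add_cursor(1)): buffer="niwuuyddub" (len 10), cursors c3@1 c1@5 c2@9, authorship ....1...2.
After op 5 (move_right): buffer="niwuuyddub" (len 10), cursors c3@2 c1@6 c2@10, authorship ....1...2.

Answer: 6 10 2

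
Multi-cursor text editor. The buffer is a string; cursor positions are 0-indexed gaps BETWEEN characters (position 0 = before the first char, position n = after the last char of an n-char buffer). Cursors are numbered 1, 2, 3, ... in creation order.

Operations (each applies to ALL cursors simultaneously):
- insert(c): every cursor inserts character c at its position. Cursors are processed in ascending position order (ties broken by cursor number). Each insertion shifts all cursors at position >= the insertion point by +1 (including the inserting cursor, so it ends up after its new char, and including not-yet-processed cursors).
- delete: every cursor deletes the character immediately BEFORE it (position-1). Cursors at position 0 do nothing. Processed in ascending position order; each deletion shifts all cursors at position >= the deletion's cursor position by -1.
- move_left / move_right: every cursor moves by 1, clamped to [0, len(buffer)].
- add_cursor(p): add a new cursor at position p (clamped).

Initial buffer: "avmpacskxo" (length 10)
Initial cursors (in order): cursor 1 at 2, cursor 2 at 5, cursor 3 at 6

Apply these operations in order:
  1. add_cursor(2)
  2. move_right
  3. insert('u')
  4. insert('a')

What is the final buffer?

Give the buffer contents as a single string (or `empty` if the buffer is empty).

After op 1 (add_cursor(2)): buffer="avmpacskxo" (len 10), cursors c1@2 c4@2 c2@5 c3@6, authorship ..........
After op 2 (move_right): buffer="avmpacskxo" (len 10), cursors c1@3 c4@3 c2@6 c3@7, authorship ..........
After op 3 (insert('u')): buffer="avmuupacusukxo" (len 14), cursors c1@5 c4@5 c2@9 c3@11, authorship ...14...2.3...
After op 4 (insert('a')): buffer="avmuuaapacuasuakxo" (len 18), cursors c1@7 c4@7 c2@12 c3@15, authorship ...1414...22.33...

Answer: avmuuaapacuasuakxo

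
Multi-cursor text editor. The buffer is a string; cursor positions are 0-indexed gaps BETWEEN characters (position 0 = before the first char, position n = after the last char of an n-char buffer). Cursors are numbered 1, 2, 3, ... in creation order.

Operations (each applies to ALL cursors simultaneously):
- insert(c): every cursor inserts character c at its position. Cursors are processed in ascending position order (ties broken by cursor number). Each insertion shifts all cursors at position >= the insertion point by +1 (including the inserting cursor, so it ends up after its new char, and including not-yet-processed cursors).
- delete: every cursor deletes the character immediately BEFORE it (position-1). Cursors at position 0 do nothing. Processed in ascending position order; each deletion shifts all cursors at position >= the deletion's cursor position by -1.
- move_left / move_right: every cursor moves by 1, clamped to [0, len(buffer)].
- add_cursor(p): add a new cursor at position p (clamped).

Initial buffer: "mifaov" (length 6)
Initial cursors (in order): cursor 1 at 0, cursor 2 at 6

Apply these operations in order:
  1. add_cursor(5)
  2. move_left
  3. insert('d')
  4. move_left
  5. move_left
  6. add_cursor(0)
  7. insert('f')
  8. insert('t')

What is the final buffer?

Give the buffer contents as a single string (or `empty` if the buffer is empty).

After op 1 (add_cursor(5)): buffer="mifaov" (len 6), cursors c1@0 c3@5 c2@6, authorship ......
After op 2 (move_left): buffer="mifaov" (len 6), cursors c1@0 c3@4 c2@5, authorship ......
After op 3 (insert('d')): buffer="dmifadodv" (len 9), cursors c1@1 c3@6 c2@8, authorship 1....3.2.
After op 4 (move_left): buffer="dmifadodv" (len 9), cursors c1@0 c3@5 c2@7, authorship 1....3.2.
After op 5 (move_left): buffer="dmifadodv" (len 9), cursors c1@0 c3@4 c2@6, authorship 1....3.2.
After op 6 (add_cursor(0)): buffer="dmifadodv" (len 9), cursors c1@0 c4@0 c3@4 c2@6, authorship 1....3.2.
After op 7 (insert('f')): buffer="ffdmiffadfodv" (len 13), cursors c1@2 c4@2 c3@7 c2@10, authorship 141...3.32.2.
After op 8 (insert('t')): buffer="ffttdmifftadftodv" (len 17), cursors c1@4 c4@4 c3@10 c2@14, authorship 14141...33.322.2.

Answer: ffttdmifftadftodv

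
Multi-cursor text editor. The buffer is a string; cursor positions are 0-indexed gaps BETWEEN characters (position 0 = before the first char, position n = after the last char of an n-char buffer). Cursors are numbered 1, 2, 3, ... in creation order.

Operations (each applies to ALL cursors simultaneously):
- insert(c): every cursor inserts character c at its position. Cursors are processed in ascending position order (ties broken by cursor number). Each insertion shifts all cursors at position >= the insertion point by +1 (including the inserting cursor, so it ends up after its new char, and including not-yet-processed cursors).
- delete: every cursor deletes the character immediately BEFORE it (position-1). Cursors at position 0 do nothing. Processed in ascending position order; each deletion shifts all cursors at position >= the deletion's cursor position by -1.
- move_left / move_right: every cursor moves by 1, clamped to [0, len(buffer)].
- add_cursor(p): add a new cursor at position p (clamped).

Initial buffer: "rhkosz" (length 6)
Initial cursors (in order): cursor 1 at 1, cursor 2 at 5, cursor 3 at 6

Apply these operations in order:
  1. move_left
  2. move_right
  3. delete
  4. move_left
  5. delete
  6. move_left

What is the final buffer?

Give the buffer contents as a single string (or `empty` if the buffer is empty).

Answer: o

Derivation:
After op 1 (move_left): buffer="rhkosz" (len 6), cursors c1@0 c2@4 c3@5, authorship ......
After op 2 (move_right): buffer="rhkosz" (len 6), cursors c1@1 c2@5 c3@6, authorship ......
After op 3 (delete): buffer="hko" (len 3), cursors c1@0 c2@3 c3@3, authorship ...
After op 4 (move_left): buffer="hko" (len 3), cursors c1@0 c2@2 c3@2, authorship ...
After op 5 (delete): buffer="o" (len 1), cursors c1@0 c2@0 c3@0, authorship .
After op 6 (move_left): buffer="o" (len 1), cursors c1@0 c2@0 c3@0, authorship .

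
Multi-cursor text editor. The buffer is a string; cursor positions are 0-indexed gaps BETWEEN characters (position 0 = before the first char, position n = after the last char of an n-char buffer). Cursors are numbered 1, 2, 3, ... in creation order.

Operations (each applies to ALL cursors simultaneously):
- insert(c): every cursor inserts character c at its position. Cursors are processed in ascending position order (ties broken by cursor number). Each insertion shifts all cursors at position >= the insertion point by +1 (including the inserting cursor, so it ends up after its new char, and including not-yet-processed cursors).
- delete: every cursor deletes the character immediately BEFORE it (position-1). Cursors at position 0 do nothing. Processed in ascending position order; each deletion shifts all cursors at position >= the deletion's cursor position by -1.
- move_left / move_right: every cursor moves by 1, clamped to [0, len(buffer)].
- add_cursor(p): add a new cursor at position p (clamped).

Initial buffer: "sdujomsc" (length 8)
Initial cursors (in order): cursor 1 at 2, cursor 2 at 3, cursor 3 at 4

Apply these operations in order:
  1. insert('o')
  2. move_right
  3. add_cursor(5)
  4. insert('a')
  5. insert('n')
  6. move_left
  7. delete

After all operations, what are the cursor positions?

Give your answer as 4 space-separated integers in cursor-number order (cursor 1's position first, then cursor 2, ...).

Answer: 4 8 11 6

Derivation:
After op 1 (insert('o')): buffer="sdouojoomsc" (len 11), cursors c1@3 c2@5 c3@7, authorship ..1.2.3....
After op 2 (move_right): buffer="sdouojoomsc" (len 11), cursors c1@4 c2@6 c3@8, authorship ..1.2.3....
After op 3 (add_cursor(5)): buffer="sdouojoomsc" (len 11), cursors c1@4 c4@5 c2@6 c3@8, authorship ..1.2.3....
After op 4 (insert('a')): buffer="sdouaoajaooamsc" (len 15), cursors c1@5 c4@7 c2@9 c3@12, authorship ..1.124.23.3...
After op 5 (insert('n')): buffer="sdouanoanjanooanmsc" (len 19), cursors c1@6 c4@9 c2@12 c3@16, authorship ..1.11244.223.33...
After op 6 (move_left): buffer="sdouanoanjanooanmsc" (len 19), cursors c1@5 c4@8 c2@11 c3@15, authorship ..1.11244.223.33...
After op 7 (delete): buffer="sdounonjnoonmsc" (len 15), cursors c1@4 c4@6 c2@8 c3@11, authorship ..1.124.23.3...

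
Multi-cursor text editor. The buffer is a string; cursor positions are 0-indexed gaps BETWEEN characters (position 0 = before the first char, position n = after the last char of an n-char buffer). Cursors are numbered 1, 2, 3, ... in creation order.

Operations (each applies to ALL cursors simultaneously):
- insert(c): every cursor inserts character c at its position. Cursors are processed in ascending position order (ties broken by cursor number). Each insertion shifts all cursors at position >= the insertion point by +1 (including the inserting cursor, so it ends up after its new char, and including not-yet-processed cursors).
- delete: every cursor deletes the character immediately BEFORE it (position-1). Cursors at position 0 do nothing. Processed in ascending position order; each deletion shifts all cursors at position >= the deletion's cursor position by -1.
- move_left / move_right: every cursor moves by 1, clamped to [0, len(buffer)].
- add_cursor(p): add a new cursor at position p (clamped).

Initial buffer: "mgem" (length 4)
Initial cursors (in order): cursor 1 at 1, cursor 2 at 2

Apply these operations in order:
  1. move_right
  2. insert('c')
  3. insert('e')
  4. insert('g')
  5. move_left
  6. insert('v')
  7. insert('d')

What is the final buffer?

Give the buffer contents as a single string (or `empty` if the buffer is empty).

After op 1 (move_right): buffer="mgem" (len 4), cursors c1@2 c2@3, authorship ....
After op 2 (insert('c')): buffer="mgcecm" (len 6), cursors c1@3 c2@5, authorship ..1.2.
After op 3 (insert('e')): buffer="mgceecem" (len 8), cursors c1@4 c2@7, authorship ..11.22.
After op 4 (insert('g')): buffer="mgcegecegm" (len 10), cursors c1@5 c2@9, authorship ..111.222.
After op 5 (move_left): buffer="mgcegecegm" (len 10), cursors c1@4 c2@8, authorship ..111.222.
After op 6 (insert('v')): buffer="mgcevgecevgm" (len 12), cursors c1@5 c2@10, authorship ..1111.2222.
After op 7 (insert('d')): buffer="mgcevdgecevdgm" (len 14), cursors c1@6 c2@12, authorship ..11111.22222.

Answer: mgcevdgecevdgm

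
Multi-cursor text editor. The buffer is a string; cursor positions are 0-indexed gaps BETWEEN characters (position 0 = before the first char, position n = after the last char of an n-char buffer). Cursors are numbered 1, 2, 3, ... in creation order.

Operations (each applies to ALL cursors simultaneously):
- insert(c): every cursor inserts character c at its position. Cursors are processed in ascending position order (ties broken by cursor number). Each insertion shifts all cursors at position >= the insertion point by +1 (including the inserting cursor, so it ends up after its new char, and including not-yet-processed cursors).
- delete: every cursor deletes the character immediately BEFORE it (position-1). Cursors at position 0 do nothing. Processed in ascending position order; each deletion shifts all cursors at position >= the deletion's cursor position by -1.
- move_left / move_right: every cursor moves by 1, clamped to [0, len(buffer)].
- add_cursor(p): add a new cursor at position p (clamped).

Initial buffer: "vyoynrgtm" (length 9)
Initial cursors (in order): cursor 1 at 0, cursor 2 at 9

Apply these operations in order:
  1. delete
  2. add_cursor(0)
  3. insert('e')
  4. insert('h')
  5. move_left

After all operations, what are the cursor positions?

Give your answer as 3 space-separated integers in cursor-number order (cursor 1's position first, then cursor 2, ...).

After op 1 (delete): buffer="vyoynrgt" (len 8), cursors c1@0 c2@8, authorship ........
After op 2 (add_cursor(0)): buffer="vyoynrgt" (len 8), cursors c1@0 c3@0 c2@8, authorship ........
After op 3 (insert('e')): buffer="eevyoynrgte" (len 11), cursors c1@2 c3@2 c2@11, authorship 13........2
After op 4 (insert('h')): buffer="eehhvyoynrgteh" (len 14), cursors c1@4 c3@4 c2@14, authorship 1313........22
After op 5 (move_left): buffer="eehhvyoynrgteh" (len 14), cursors c1@3 c3@3 c2@13, authorship 1313........22

Answer: 3 13 3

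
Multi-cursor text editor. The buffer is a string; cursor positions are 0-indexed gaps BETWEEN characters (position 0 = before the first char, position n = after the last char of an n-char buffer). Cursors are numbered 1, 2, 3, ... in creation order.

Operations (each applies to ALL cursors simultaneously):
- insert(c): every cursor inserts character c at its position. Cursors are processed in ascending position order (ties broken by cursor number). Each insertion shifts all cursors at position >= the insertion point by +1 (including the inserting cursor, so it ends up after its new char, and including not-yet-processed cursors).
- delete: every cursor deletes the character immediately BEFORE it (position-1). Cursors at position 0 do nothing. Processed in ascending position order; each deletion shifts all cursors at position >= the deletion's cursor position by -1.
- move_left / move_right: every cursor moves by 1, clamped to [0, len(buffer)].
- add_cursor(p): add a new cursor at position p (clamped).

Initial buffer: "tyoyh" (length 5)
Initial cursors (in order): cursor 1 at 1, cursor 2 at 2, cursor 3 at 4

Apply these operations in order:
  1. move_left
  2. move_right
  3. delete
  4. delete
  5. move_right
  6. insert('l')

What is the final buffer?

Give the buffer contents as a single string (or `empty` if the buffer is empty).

After op 1 (move_left): buffer="tyoyh" (len 5), cursors c1@0 c2@1 c3@3, authorship .....
After op 2 (move_right): buffer="tyoyh" (len 5), cursors c1@1 c2@2 c3@4, authorship .....
After op 3 (delete): buffer="oh" (len 2), cursors c1@0 c2@0 c3@1, authorship ..
After op 4 (delete): buffer="h" (len 1), cursors c1@0 c2@0 c3@0, authorship .
After op 5 (move_right): buffer="h" (len 1), cursors c1@1 c2@1 c3@1, authorship .
After op 6 (insert('l')): buffer="hlll" (len 4), cursors c1@4 c2@4 c3@4, authorship .123

Answer: hlll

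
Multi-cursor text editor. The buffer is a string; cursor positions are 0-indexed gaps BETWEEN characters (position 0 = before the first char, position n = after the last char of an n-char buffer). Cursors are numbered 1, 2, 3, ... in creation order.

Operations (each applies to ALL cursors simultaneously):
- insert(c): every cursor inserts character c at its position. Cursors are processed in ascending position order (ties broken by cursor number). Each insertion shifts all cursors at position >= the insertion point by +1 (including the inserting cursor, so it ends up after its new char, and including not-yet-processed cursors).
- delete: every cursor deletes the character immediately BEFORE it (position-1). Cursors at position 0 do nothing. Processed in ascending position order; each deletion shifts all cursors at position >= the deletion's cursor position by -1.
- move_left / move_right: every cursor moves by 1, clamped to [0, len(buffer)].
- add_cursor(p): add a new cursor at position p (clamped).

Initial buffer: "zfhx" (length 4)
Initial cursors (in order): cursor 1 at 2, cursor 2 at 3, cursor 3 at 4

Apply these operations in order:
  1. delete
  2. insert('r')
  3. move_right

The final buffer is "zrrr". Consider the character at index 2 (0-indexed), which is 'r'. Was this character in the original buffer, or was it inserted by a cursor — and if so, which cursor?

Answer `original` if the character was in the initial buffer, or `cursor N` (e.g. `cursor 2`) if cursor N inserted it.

Answer: cursor 2

Derivation:
After op 1 (delete): buffer="z" (len 1), cursors c1@1 c2@1 c3@1, authorship .
After op 2 (insert('r')): buffer="zrrr" (len 4), cursors c1@4 c2@4 c3@4, authorship .123
After op 3 (move_right): buffer="zrrr" (len 4), cursors c1@4 c2@4 c3@4, authorship .123
Authorship (.=original, N=cursor N): . 1 2 3
Index 2: author = 2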